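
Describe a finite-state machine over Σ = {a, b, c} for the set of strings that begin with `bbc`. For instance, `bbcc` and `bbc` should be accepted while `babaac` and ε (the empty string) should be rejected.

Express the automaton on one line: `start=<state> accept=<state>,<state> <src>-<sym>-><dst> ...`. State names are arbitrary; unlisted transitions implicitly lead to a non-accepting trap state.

Check the first 3 symbols one by one: s0 through s2 record how many have matched `bbc` so far; any wrong symbol goes to the dead state s4. After all 3 match we enter the accepting sink s3.
        a   b   c  
>  s0   s4  s1  s4 
   s1   s4  s2  s4 
   s2   s4  s4  s3 
 * s3   s3  s3  s3 
   s4   s4  s4  s4 
(> = start, * = accepting)

start=s0 accept=s3 s0-a->s4 s0-b->s1 s0-c->s4 s1-a->s4 s1-b->s2 s1-c->s4 s2-a->s4 s2-b->s4 s2-c->s3 s3-a->s3 s3-b->s3 s3-c->s3 s4-a->s4 s4-b->s4 s4-c->s4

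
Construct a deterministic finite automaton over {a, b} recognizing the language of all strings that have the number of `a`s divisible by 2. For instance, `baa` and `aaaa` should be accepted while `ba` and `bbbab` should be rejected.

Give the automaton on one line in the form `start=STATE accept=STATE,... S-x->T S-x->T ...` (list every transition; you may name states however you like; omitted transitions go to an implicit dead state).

start=S0 accept=S0 S0-a->S1 S0-b->S0 S1-a->S0 S1-b->S1

Keep the running count of `a`s modulo 2: each `a` advances along the cycle S0 → S1 → S0 while other symbols loop. Accept at S0.
A 2-state machine:
        a   b  
>* S0   S1  S0 
   S1   S0  S1 
(> = start, * = accepting)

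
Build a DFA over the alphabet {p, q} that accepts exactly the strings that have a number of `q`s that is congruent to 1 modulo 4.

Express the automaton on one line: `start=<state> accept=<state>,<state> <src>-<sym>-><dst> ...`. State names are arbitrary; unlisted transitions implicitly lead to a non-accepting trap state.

start=A accept=B A-p->A A-q->B B-p->B B-q->C C-p->C C-q->D D-p->D D-q->A

The only thing that matters is how many `q`s have appeared, reduced mod 4. Use one state per residue: A for 0, …, D for 3. Reading `q` moves to the next residue; anything else stays put. B is accepting.
A 4-state machine:
       p  q 
>  A   A  B 
 * B   B  C 
   C   C  D 
   D   D  A 
(> = start, * = accepting)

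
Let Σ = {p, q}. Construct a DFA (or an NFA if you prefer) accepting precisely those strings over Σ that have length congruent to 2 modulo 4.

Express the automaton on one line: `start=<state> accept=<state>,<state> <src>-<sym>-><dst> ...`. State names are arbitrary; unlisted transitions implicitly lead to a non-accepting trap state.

start=A accept=C A-p->B A-q->B B-p->C B-q->C C-p->D C-q->D D-p->A D-q->A

Only the length mod 4 matters, so use a 4-cycle: from any state, every input symbol moves to the next state, wrapping D back to A. Mark C accepting.
With 4 states:
       p  q 
>  A   B  B 
   B   C  C 
 * C   D  D 
   D   A  A 
(> = start, * = accepting)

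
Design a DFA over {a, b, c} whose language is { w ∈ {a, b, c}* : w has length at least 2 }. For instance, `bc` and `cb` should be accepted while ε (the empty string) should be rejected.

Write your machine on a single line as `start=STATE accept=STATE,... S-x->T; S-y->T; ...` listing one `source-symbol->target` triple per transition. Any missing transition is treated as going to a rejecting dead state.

start=S0; accept=S2,S3; S0-a->S1; S0-b->S1; S0-c->S1; S1-a->S2; S1-b->S2; S1-c->S2; S2-a->S3; S2-b->S3; S2-c->S3; S3-a->S3; S3-b->S3; S3-c->S3

We only need to distinguish lengths 0, 1, …, 2, and '>2'. Chain S0 → S1 → S2 → S3 on every symbol, with S3 looping. Accepting states: {S2, S3}.
        a   b   c  
>  S0   S1  S1  S1 
   S1   S2  S2  S2 
 * S2   S3  S3  S3 
 * S3   S3  S3  S3 
(> = start, * = accepting)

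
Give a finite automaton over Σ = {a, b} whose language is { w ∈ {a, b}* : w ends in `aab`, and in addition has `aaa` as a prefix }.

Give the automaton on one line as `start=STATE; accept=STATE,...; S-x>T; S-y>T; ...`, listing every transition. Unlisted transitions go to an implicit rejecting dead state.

start=S0; accept=S8; S0-a>S1; S0-b>S2; S1-a>S3; S1-b>S2; S2-a>S4; S2-b>S2; S3-a>S5; S3-b>S6; S4-a>S7; S4-b>S2; S5-a>S5; S5-b>S8; S6-a>S4; S6-b>S2; S7-a>S7; S7-b>S6; S8-a>S9; S8-b>S10; S9-a>S5; S9-b>S10; S10-a>S9; S10-b>S10

Build one automaton per condition and run them in lockstep. One (4 states) tracks how much of the suffix `aab` has currently been matched; the other (5 states) tracks whether the input so far still matches the prefix `aaa`. Each combined state is a pair, one component from each; accept when both components accept.
11 states suffice.
          a    b  
>  S0     S1   S2 
   S1     S3   S2 
   S2     S4   S2 
   S3     S5   S6 
   S4     S7   S2 
   S5     S5   S8 
   S6     S4   S2 
   S7     S7   S6 
 * S8     S9  S10 
   S9     S5  S10 
   S10    S9  S10 
(> = start, * = accepting)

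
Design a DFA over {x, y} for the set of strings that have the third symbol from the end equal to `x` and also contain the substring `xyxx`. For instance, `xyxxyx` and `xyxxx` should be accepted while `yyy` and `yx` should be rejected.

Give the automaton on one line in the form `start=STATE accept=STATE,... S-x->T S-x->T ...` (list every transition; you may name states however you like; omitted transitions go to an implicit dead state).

Run two small machines in parallel and take their product. The first has 15 states tracking the last 3 symbols read; the second has 5 states tracking whether and how much of `xyxx` has been seen. A product state is a pair (one from each), accepting exactly when both do.
          x    y  
>  q0     q1   q2 
   q1     q3   q4 
   q2     q5   q6 
   q3     q7   q8 
   q4     q9  q10 
   q5    q11  q12 
   q6    q13  q14 
   q7     q7   q8 
   q8     q9  q10 
   q9    q15  q12 
   q10   q13  q14 
   q11    q7   q8 
   q12    q9  q10 
   q13   q11  q12 
   q14   q13  q14 
   q15   q16  q17 
 * q16   q16  q17 
 * q17   q18  q19 
 * q18   q15  q20 
 * q19   q21  q22 
   q20   q18  q19 
   q21   q15  q20 
   q22   q21  q22 
(> = start, * = accepting)

start=q0 accept=q16,q17,q18,q19 q0-x->q1 q0-y->q2 q1-x->q3 q1-y->q4 q2-x->q5 q2-y->q6 q3-x->q7 q3-y->q8 q4-x->q9 q4-y->q10 q5-x->q11 q5-y->q12 q6-x->q13 q6-y->q14 q7-x->q7 q7-y->q8 q8-x->q9 q8-y->q10 q9-x->q15 q9-y->q12 q10-x->q13 q10-y->q14 q11-x->q7 q11-y->q8 q12-x->q9 q12-y->q10 q13-x->q11 q13-y->q12 q14-x->q13 q14-y->q14 q15-x->q16 q15-y->q17 q16-x->q16 q16-y->q17 q17-x->q18 q17-y->q19 q18-x->q15 q18-y->q20 q19-x->q21 q19-y->q22 q20-x->q18 q20-y->q19 q21-x->q15 q21-y->q20 q22-x->q21 q22-y->q22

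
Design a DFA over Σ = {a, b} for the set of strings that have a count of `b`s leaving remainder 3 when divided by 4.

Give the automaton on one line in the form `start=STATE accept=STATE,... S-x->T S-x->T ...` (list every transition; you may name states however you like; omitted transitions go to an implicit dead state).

The only thing that matters is how many `b`s have appeared, reduced mod 4. Use one state per residue: s0 for 0, …, s3 for 3. Reading `b` moves to the next residue; anything else stays put. s3 is accepting.
A 4-state machine:
        a   b  
>  s0   s0  s1 
   s1   s1  s2 
   s2   s2  s3 
 * s3   s3  s0 
(> = start, * = accepting)

start=s0 accept=s3 s0-a->s0 s0-b->s1 s1-a->s1 s1-b->s2 s2-a->s2 s2-b->s3 s3-a->s3 s3-b->s0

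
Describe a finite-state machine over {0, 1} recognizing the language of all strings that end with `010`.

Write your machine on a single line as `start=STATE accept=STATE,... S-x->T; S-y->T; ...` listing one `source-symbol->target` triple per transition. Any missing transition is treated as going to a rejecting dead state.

Remember how much of `010` the current input suffix matches. State s0 means no match yet; s1 means the last symbol is `0`; s2 means the last 2 symbols are `01`; s3 means the last 3 symbols are `010`. Only s3 accepts. On a mismatch, fall back to the longest proper suffix that is still a prefix of `010`.
4 states suffice.
        0   1  
>  s0   s1  s0 
   s1   s1  s2 
   s2   s3  s0 
 * s3   s1  s2 
(> = start, * = accepting)

start=s0; accept=s3; s0-0->s1; s0-1->s0; s1-0->s1; s1-1->s2; s2-0->s3; s2-1->s0; s3-0->s1; s3-1->s2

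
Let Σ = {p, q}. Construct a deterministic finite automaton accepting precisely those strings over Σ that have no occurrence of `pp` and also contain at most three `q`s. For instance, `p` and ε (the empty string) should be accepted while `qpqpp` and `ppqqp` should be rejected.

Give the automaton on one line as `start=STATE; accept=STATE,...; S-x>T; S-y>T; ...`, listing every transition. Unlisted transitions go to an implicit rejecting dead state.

start=s0; accept=s0,s1,s2,s4,s5,s6,s7,s8; s0-p>s1; s0-q>s2; s1-p>s3; s1-q>s2; s2-p>s4; s2-q>s5; s3-p>s3; s3-q>s3; s4-p>s3; s4-q>s5; s5-p>s6; s5-q>s7; s6-p>s3; s6-q>s7; s7-p>s8; s7-q>s3; s8-p>s3; s8-q>s3

Run two small machines in parallel and take their product. The first has 3 states tracking partial matches of the forbidden pattern `pp`; the second has 5 states tracking the count of `q`s, saturating at 4. A product state is a pair (one from each), accepting exactly when both do. After merging equivalent states the machine shrinks.
9 states suffice.
        p   q  
>* s0   s1  s2 
 * s1   s3  s2 
 * s2   s4  s5 
   s3   s3  s3 
 * s4   s3  s5 
 * s5   s6  s7 
 * s6   s3  s7 
 * s7   s8  s3 
 * s8   s3  s3 
(> = start, * = accepting)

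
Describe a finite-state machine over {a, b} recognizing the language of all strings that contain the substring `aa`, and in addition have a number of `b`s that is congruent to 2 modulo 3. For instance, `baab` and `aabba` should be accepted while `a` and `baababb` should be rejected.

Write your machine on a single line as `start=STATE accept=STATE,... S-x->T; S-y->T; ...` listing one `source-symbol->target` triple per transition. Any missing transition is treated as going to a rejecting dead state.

start=S0; accept=S8; S0-a->S1; S0-b->S2; S1-a->S3; S1-b->S2; S2-a->S4; S2-b->S5; S3-a->S3; S3-b->S6; S4-a->S6; S4-b->S5; S5-a->S7; S5-b->S0; S6-a->S6; S6-b->S8; S7-a->S8; S7-b->S0; S8-a->S8; S8-b->S3

Handle the two conditions separately and then intersect. One (3 states) tracks whether and how much of `aa` has been seen; the other (3 states) tracks the count of `b`s modulo 3. Each combined state is a pair, one component from each; accept when both components accept.
With 9 states:
        a   b  
>  S0   S1  S2 
   S1   S3  S2 
   S2   S4  S5 
   S3   S3  S6 
   S4   S6  S5 
   S5   S7  S0 
   S6   S6  S8 
   S7   S8  S0 
 * S8   S8  S3 
(> = start, * = accepting)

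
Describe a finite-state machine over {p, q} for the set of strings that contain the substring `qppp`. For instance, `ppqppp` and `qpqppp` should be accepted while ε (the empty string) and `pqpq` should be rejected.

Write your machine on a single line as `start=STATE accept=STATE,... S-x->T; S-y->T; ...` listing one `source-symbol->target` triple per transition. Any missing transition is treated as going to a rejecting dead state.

start=s0; accept=s4; s0-p->s0; s0-q->s1; s1-p->s2; s1-q->s1; s2-p->s3; s2-q->s1; s3-p->s4; s3-q->s1; s4-p->s4; s4-q->s4

States s0..s3 record the length of the longest prefix of `qppp` that matches the current input suffix. Reaching s4 means `qppp` has been seen, and we stay there forever. Accept from s4.
With 5 states:
        p   q  
>  s0   s0  s1 
   s1   s2  s1 
   s2   s3  s1 
   s3   s4  s1 
 * s4   s4  s4 
(> = start, * = accepting)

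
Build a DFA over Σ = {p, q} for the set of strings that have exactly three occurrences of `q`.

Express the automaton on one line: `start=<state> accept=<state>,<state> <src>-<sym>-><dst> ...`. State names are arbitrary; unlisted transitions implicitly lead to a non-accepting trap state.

start=s0 accept=s3 s0-p->s0 s0-q->s1 s1-p->s1 s1-q->s2 s2-p->s2 s2-q->s3 s3-p->s3 s3-q->s4 s4-p->s4 s4-q->s4

Count `q`s, saturating at 4: states s0 through s3 mean 0 through 3 `q`s seen; s4 means more than 3. Each `q` increments (capped at s4); other symbols loop. Accept from {s3}.
5 states suffice.
        p   q  
>  s0   s0  s1 
   s1   s1  s2 
   s2   s2  s3 
 * s3   s3  s4 
   s4   s4  s4 
(> = start, * = accepting)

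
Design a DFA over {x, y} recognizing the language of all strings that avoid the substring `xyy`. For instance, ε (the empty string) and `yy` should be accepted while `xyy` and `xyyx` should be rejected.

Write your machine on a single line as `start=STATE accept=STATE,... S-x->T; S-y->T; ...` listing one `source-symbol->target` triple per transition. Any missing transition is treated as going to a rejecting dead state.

start=S0; accept=S0,S1,S2; S0-x->S1; S0-y->S0; S1-x->S1; S1-y->S2; S2-x->S1; S2-y->S3; S3-x->S3; S3-y->S3

Track partial matches of the forbidden pattern `xyy`. State S3 is a dead state reached once `xyy` has occurred; every other state accepts. S0 means no part of `xyy` is currently matched.
A 4-state machine:
        x   y  
>* S0   S1  S0 
 * S1   S1  S2 
 * S2   S1  S3 
   S3   S3  S3 
(> = start, * = accepting)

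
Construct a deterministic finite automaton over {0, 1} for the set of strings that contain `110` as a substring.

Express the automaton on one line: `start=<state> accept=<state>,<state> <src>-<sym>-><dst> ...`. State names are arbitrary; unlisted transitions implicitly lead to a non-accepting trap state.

States q0..q2 record the length of the longest prefix of `110` that matches the current input suffix. Reaching q3 means `110` has been seen, and we stay there forever. Accept from q3.
A 4-state machine:
        0   1  
>  q0   q0  q1 
   q1   q0  q2 
   q2   q3  q2 
 * q3   q3  q3 
(> = start, * = accepting)

start=q0 accept=q3 q0-0->q0 q0-1->q1 q1-0->q0 q1-1->q2 q2-0->q3 q2-1->q2 q3-0->q3 q3-1->q3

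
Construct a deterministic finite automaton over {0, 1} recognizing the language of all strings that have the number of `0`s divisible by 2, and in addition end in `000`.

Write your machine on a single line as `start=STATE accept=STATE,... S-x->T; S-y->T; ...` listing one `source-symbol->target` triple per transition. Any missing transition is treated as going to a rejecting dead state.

Run two small machines in parallel and take their product. One (2 states) tracks the count of `0`s modulo 2; the other (4 states) tracks how much of the suffix `000` has currently been matched. Each combined state is a pair, one component from each; accept when both components accept.
With 8 states:
        0   1  
>  q0   q1  q0 
   q1   q2  q3 
   q2   q4  q0 
   q3   q5  q3 
   q4   q6  q3 
   q5   q7  q0 
 * q6   q4  q0 
   q7   q6  q3 
(> = start, * = accepting)

start=q0; accept=q6; q0-0->q1; q0-1->q0; q1-0->q2; q1-1->q3; q2-0->q4; q2-1->q0; q3-0->q5; q3-1->q3; q4-0->q6; q4-1->q3; q5-0->q7; q5-1->q0; q6-0->q4; q6-1->q0; q7-0->q6; q7-1->q3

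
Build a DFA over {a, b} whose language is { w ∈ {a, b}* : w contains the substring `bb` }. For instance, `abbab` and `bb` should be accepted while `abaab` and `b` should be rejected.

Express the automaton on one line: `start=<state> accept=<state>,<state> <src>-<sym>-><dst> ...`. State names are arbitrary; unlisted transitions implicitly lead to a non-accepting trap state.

Track how much of `bb` has been matched so far: state q0 is no progress, q2 is the absorbing accept state reached once `bb` has occurred. Intermediate states record partial matches; on a mismatch, fall back to the longest reusable overlap.
        a   b  
>  q0   q0  q1 
   q1   q0  q2 
 * q2   q2  q2 
(> = start, * = accepting)

start=q0 accept=q2 q0-a->q0 q0-b->q1 q1-a->q0 q1-b->q2 q2-a->q2 q2-b->q2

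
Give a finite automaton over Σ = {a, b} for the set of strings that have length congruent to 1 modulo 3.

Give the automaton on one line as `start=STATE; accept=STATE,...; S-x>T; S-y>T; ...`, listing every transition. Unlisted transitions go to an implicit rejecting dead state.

start=S0; accept=S1; S0-a>S1; S0-b>S1; S1-a>S2; S1-b>S2; S2-a>S0; S2-b>S0

Only the length mod 3 matters, so use a 3-cycle: from any state, every input symbol moves to the next state, wrapping S2 back to S0. Mark S1 accepting.
        a   b  
>  S0   S1  S1 
 * S1   S2  S2 
   S2   S0  S0 
(> = start, * = accepting)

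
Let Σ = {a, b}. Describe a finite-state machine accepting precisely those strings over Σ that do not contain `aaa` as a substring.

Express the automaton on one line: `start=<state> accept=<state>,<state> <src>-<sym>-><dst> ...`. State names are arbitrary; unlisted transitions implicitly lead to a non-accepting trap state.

start=q0 accept=q0,q1,q2 q0-a->q1 q0-b->q0 q1-a->q2 q1-b->q0 q2-a->q3 q2-b->q0 q3-a->q3 q3-b->q3

This is the complement of 'contains `aaa`'. Use the same substring-matching states — q0 through q3 holding how much of `aaa` has just been matched — but flip the accepting set: everything except the trap q3 accepts.
A 4-state machine:
        a   b  
>* q0   q1  q0 
 * q1   q2  q0 
 * q2   q3  q0 
   q3   q3  q3 
(> = start, * = accepting)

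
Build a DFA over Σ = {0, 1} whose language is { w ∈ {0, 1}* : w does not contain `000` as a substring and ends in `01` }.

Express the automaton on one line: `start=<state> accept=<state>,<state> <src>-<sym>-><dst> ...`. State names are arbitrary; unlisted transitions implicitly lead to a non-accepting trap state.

Handle the two conditions separately and then intersect. One (4 states) tracks partial matches of the forbidden pattern `000`; the other (3 states) tracks how much of the suffix `01` has currently been matched. Each combined state is a pair, one component from each; accept when both components accept.
7 states suffice.
        0   1  
>  q0   q1  q0 
   q1   q2  q3 
   q2   q4  q3 
 * q3   q1  q0 
   q4   q4  q5 
   q5   q4  q6 
   q6   q4  q6 
(> = start, * = accepting)

start=q0 accept=q3 q0-0->q1 q0-1->q0 q1-0->q2 q1-1->q3 q2-0->q4 q2-1->q3 q3-0->q1 q3-1->q0 q4-0->q4 q4-1->q5 q5-0->q4 q5-1->q6 q6-0->q4 q6-1->q6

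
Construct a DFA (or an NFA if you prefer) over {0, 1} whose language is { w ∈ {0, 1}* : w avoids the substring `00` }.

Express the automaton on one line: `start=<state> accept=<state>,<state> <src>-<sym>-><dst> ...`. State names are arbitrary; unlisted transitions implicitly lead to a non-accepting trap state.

start=q0 accept=q0,q1 q0-0->q1 q0-1->q0 q1-0->q2 q1-1->q0 q2-0->q2 q2-1->q2

This is the complement of 'contains `00`'. Use the same substring-matching states — q0 through q2 holding how much of `00` has just been matched — but flip the accepting set: everything except the trap q2 accepts.
A 3-state machine:
        0   1  
>* q0   q1  q0 
 * q1   q2  q0 
   q2   q2  q2 
(> = start, * = accepting)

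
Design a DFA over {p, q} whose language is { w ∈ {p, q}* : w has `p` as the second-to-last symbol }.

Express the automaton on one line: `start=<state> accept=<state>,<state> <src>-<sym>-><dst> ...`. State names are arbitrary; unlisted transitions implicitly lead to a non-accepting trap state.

start=S0 accept=S3,S4 S0-p->S1 S0-q->S2 S1-p->S3 S1-q->S4 S2-p->S5 S2-q->S6 S3-p->S3 S3-q->S4 S4-p->S5 S4-q->S6 S5-p->S3 S5-q->S4 S6-p->S5 S6-q->S6

Because acceptance depends on a position counted from the end, the machine has to buffer the most recent 2 symbols. Make each state the string of the last up-to-2 symbols read; on input `x` shift the window left and append `x`. Accept when the buffered window has length 2 and begins with `p`.
A 7-state machine:
        p   q  
>  S0   S1  S2 
   S1   S3  S4 
   S2   S5  S6 
 * S3   S3  S4 
 * S4   S5  S6 
   S5   S3  S4 
   S6   S5  S6 
(> = start, * = accepting)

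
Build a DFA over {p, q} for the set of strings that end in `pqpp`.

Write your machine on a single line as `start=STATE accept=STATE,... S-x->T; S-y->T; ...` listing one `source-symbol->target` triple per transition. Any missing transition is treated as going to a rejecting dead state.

Let each state record the length of the longest suffix of the input read so far that is also a prefix of `pqpp`. B means the last symbol is `p`; C means the last 2 symbols are `pq`; D means the last 3 symbols are `pqp`; E means the last 4 symbols are `pqpp`. Accept only at E, where the string currently ends in `pqpp`.
5 states suffice.
       p  q 
>  A   B  A 
   B   B  C 
   C   D  A 
   D   E  C 
 * E   B  C 
(> = start, * = accepting)

start=A; accept=E; A-p->B; A-q->A; B-p->B; B-q->C; C-p->D; C-q->A; D-p->E; D-q->C; E-p->B; E-q->C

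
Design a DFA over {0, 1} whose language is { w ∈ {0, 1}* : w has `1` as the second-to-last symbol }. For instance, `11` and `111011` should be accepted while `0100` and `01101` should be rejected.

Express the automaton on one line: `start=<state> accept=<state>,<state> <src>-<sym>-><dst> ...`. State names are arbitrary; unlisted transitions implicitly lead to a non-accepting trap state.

start=A accept=F,G A-0->B A-1->C B-0->D B-1->E C-0->F C-1->G D-0->D D-1->E E-0->F E-1->G F-0->D F-1->E G-0->F G-1->G

Because acceptance depends on a position counted from the end, the machine has to buffer the most recent 2 symbols. Make each state the string of the last up-to-2 symbols read; on input `x` shift the window left and append `x`. Accept when the buffered window has length 2 and begins with `1`.
A 7-state machine:
       0  1 
>  A   B  C 
   B   D  E 
   C   F  G 
   D   D  E 
   E   F  G 
 * F   D  E 
 * G   F  G 
(> = start, * = accepting)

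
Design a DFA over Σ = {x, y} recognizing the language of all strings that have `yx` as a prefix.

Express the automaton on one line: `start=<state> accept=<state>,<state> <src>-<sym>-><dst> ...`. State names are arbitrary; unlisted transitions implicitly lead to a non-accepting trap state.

start=s0 accept=s2 s0-x->s3 s0-y->s1 s1-x->s2 s1-y->s3 s2-x->s2 s2-y->s2 s3-x->s3 s3-y->s3

Check the first 2 symbols one by one: s0 through s1 record how many have matched `yx` so far; any wrong symbol goes to the dead state s3. After all 2 match we enter the accepting sink s2.
A 4-state machine:
        x   y  
>  s0   s3  s1 
   s1   s2  s3 
 * s2   s2  s2 
   s3   s3  s3 
(> = start, * = accepting)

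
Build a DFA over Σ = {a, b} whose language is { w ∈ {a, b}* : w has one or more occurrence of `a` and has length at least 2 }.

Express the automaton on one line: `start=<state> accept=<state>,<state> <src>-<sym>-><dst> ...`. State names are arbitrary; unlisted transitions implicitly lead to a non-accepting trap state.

start=q0 accept=q3,q4,q6,q7 q0-a->q1 q0-b->q2 q1-a->q3 q1-b->q4 q2-a->q4 q2-b->q5 q3-a->q6 q3-b->q6 q4-a->q6 q4-b->q7 q5-a->q7 q5-b->q8 q6-a->q6 q6-b->q6 q7-a->q6 q7-b->q7 q8-a->q7 q8-b->q8

Build one automaton per condition and run them in lockstep. One (3 states) tracks the count of `a`s, saturating at 2; the other (4 states) tracks the input length, saturating at 3. Each combined state is a pair, one component from each; accept when both components accept.
With 9 states:
        a   b  
>  q0   q1  q2 
   q1   q3  q4 
   q2   q4  q5 
 * q3   q6  q6 
 * q4   q6  q7 
   q5   q7  q8 
 * q6   q6  q6 
 * q7   q6  q7 
   q8   q7  q8 
(> = start, * = accepting)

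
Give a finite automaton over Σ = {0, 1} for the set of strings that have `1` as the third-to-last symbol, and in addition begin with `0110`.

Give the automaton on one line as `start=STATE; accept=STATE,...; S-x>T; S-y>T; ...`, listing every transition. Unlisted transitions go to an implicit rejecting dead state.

start=S0; accept=S5,S6,S7,S12; S0-0>S1; S0-1>S2; S1-0>S2; S1-1>S3; S2-0>S2; S2-1>S2; S3-0>S2; S3-1>S4; S4-0>S5; S4-1>S2; S5-0>S6; S5-1>S7; S6-0>S8; S6-1>S9; S7-0>S10; S7-1>S11; S8-0>S8; S8-1>S9; S9-0>S10; S9-1>S11; S10-0>S6; S10-1>S7; S11-0>S5; S11-1>S12; S12-0>S5; S12-1>S12

Run two small machines in parallel and take their product. One (15 states) tracks the last 3 symbols read; the other (6 states) tracks whether the input so far still matches the prefix `0110`. Each combined state is a pair, one component from each; accept when both components accept. Equivalent product states are then merged.
          0    1  
>  S0     S1   S2 
   S1     S2   S3 
   S2     S2   S2 
   S3     S2   S4 
   S4     S5   S2 
 * S5     S6   S7 
 * S6     S8   S9 
 * S7    S10  S11 
   S8     S8   S9 
   S9    S10  S11 
   S10    S6   S7 
   S11    S5  S12 
 * S12    S5  S12 
(> = start, * = accepting)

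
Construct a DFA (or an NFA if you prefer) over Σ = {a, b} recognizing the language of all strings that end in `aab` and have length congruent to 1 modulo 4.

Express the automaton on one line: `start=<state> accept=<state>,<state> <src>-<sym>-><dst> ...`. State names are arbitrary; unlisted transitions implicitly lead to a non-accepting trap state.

Build one automaton per condition and run them in lockstep. One (4 states) tracks how much of the suffix `aab` has currently been matched; the other (4 states) tracks the input length modulo 4. Each combined state is a pair, one component from each; accept when both components accept.
A 16-state machine:
          a    b  
>  q0     q1   q2 
   q1     q3   q4 
   q2     q5   q4 
   q3     q6   q7 
   q4     q8   q9 
   q5     q6   q9 
   q6    q10  q11 
   q7    q12   q0 
   q8    q10   q0 
   q9    q12   q0 
   q10   q13  q14 
   q11    q1   q2 
   q12   q13   q2 
   q13    q3  q15 
 * q14    q5   q4 
   q15    q8   q9 
(> = start, * = accepting)

start=q0 accept=q14 q0-a->q1 q0-b->q2 q1-a->q3 q1-b->q4 q2-a->q5 q2-b->q4 q3-a->q6 q3-b->q7 q4-a->q8 q4-b->q9 q5-a->q6 q5-b->q9 q6-a->q10 q6-b->q11 q7-a->q12 q7-b->q0 q8-a->q10 q8-b->q0 q9-a->q12 q9-b->q0 q10-a->q13 q10-b->q14 q11-a->q1 q11-b->q2 q12-a->q13 q12-b->q2 q13-a->q3 q13-b->q15 q14-a->q5 q14-b->q4 q15-a->q8 q15-b->q9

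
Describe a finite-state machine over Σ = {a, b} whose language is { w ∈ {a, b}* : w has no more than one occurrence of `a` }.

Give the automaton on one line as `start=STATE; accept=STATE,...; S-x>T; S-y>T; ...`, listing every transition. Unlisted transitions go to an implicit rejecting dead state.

start=s0; accept=s0,s1; s0-a>s1; s0-b>s0; s1-a>s2; s1-b>s1; s2-a>s2; s2-b>s2

Only the number of `a`s matters, and only up to 2. Make a chain s0 → s1 → s2 advanced by each `a` (with s2 absorbing); every other symbol self-loops. The accepting set is {s0, s1}.
3 states suffice.
        a   b  
>* s0   s1  s0 
 * s1   s2  s1 
   s2   s2  s2 
(> = start, * = accepting)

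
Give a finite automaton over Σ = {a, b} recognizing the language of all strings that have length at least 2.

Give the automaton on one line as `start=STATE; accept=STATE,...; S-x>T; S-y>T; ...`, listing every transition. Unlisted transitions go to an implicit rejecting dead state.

start=S0; accept=S2,S3; S0-a>S1; S0-b>S1; S1-a>S2; S1-b>S2; S2-a>S3; S2-b>S3; S3-a>S3; S3-b>S3

We only need to distinguish lengths 0, 1, …, 2, and '>2'. Chain S0 → S1 → S2 → S3 on every symbol, with S3 looping. Accepting states: {S2, S3}.
With 4 states:
        a   b  
>  S0   S1  S1 
   S1   S2  S2 
 * S2   S3  S3 
 * S3   S3  S3 
(> = start, * = accepting)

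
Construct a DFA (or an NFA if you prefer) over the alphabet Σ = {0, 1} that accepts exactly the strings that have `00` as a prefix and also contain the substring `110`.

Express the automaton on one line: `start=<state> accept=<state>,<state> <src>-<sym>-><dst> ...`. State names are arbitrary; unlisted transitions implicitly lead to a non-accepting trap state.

Run two small machines in parallel and take their product. One (4 states) tracks whether the input so far still matches the prefix `00`; the other (4 states) tracks whether and how much of `110` has been seen. Each combined state is a pair, one component from each; accept when both components accept. After merging equivalent states the machine shrinks.
With 7 states:
        0   1  
>  q0   q1  q2 
   q1   q3  q2 
   q2   q2  q2 
   q3   q3  q4 
   q4   q3  q5 
   q5   q6  q5 
 * q6   q6  q6 
(> = start, * = accepting)

start=q0 accept=q6 q0-0->q1 q0-1->q2 q1-0->q3 q1-1->q2 q2-0->q2 q2-1->q2 q3-0->q3 q3-1->q4 q4-0->q3 q4-1->q5 q5-0->q6 q5-1->q5 q6-0->q6 q6-1->q6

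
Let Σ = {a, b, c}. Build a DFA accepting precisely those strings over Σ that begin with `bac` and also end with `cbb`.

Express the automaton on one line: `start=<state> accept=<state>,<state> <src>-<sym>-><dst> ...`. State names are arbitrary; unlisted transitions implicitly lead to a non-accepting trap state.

Handle the two conditions separately and then intersect. The first has 5 states tracking whether the input so far still matches the prefix `bac`; the second has 4 states tracking how much of the suffix `cbb` has currently been matched. A product state is a pair (one from each), accepting exactly when both do. Minimizing collapses redundant product states.
An 8-state machine:
        a   b   c  
>  q0   q1  q2  q1 
   q1   q1  q1  q1 
   q2   q3  q1  q1 
   q3   q1  q1  q4 
   q4   q5  q6  q4 
   q5   q5  q5  q4 
   q6   q5  q7  q4 
 * q7   q5  q5  q4 
(> = start, * = accepting)

start=q0 accept=q7 q0-a->q1 q0-b->q2 q0-c->q1 q1-a->q1 q1-b->q1 q1-c->q1 q2-a->q3 q2-b->q1 q2-c->q1 q3-a->q1 q3-b->q1 q3-c->q4 q4-a->q5 q4-b->q6 q4-c->q4 q5-a->q5 q5-b->q5 q5-c->q4 q6-a->q5 q6-b->q7 q6-c->q4 q7-a->q5 q7-b->q5 q7-c->q4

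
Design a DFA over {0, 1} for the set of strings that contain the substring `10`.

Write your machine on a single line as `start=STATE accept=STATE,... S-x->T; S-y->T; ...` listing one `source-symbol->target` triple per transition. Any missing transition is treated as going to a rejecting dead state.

start=q0; accept=q2; q0-0->q0; q0-1->q1; q1-0->q2; q1-1->q1; q2-0->q2; q2-1->q2

States q0..q1 record the length of the longest prefix of `10` that matches the current input suffix. Reaching q2 means `10` has been seen, and we stay there forever. Accept from q2.
A 3-state machine:
        0   1  
>  q0   q0  q1 
   q1   q2  q1 
 * q2   q2  q2 
(> = start, * = accepting)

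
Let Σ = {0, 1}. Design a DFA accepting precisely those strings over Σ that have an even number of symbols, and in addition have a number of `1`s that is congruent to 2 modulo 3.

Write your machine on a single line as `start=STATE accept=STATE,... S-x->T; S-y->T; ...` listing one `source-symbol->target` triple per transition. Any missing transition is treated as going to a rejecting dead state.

Build one automaton per condition and run them in lockstep. One (2 states) tracks the input length modulo 2; the other (3 states) tracks the count of `1`s modulo 3. Each combined state is a pair, one component from each; accept when both components accept.
6 states suffice.
       0  1 
>  A   B  C 
   B   A  D 
   C   D  E 
   D   C  F 
 * E   F  B 
   F   E  A 
(> = start, * = accepting)

start=A; accept=E; A-0->B; A-1->C; B-0->A; B-1->D; C-0->D; C-1->E; D-0->C; D-1->F; E-0->F; E-1->B; F-0->E; F-1->A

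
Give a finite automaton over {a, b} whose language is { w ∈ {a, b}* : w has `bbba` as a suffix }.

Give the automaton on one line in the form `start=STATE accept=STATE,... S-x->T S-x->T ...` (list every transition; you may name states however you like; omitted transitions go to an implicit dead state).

Let each state record the length of the longest suffix of the input read so far that is also a prefix of `bbba`. s1 means the last symbol is `b`; s2 means the last 2 symbols are `bb`; s3 means the last 3 symbols are `bbb`; s4 means the last 4 symbols are `bbba`. Accept only at s4, where the string currently ends in `bbba`.
A 5-state machine:
        a   b  
>  s0   s0  s1 
   s1   s0  s2 
   s2   s0  s3 
   s3   s4  s3 
 * s4   s0  s1 
(> = start, * = accepting)

start=s0 accept=s4 s0-a->s0 s0-b->s1 s1-a->s0 s1-b->s2 s2-a->s0 s2-b->s3 s3-a->s4 s3-b->s3 s4-a->s0 s4-b->s1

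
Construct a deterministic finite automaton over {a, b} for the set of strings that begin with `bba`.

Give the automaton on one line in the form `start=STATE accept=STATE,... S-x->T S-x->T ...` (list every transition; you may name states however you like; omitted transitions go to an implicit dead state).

start=q0 accept=q3 q0-a->q4 q0-b->q1 q1-a->q4 q1-b->q2 q2-a->q3 q2-b->q4 q3-a->q3 q3-b->q3 q4-a->q4 q4-b->q4

Walk along `bba` while the input agrees: from q0 take `b` to q1, and so on. Any deviation drops to the rejecting sink q4. Once q3 is reached the prefix is confirmed and every continuation is accepted.
5 states suffice.
        a   b  
>  q0   q4  q1 
   q1   q4  q2 
   q2   q3  q4 
 * q3   q3  q3 
   q4   q4  q4 
(> = start, * = accepting)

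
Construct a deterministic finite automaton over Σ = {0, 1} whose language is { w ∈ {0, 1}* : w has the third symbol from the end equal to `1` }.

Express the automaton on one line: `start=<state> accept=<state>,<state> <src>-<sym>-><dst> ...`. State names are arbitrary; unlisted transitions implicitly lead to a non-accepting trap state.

A DFA must remember the last 3 symbols (since which symbol is third-to-last isn't known until the input ends). Use one state per possible window of the last ≤3 symbols; accept from those whose window starts with `1`.
A 15-state machine:
          0    1  
>  s0     s1   s2 
   s1     s3   s4 
   s2     s5   s6 
   s3     s7   s8 
   s4     s9  s10 
   s5    s11  s12 
   s6    s13  s14 
   s7     s7   s8 
   s8     s9  s10 
   s9    s11  s12 
   s10   s13  s14 
 * s11    s7   s8 
 * s12    s9  s10 
 * s13   s11  s12 
 * s14   s13  s14 
(> = start, * = accepting)

start=s0 accept=s11,s12,s13,s14 s0-0->s1 s0-1->s2 s1-0->s3 s1-1->s4 s2-0->s5 s2-1->s6 s3-0->s7 s3-1->s8 s4-0->s9 s4-1->s10 s5-0->s11 s5-1->s12 s6-0->s13 s6-1->s14 s7-0->s7 s7-1->s8 s8-0->s9 s8-1->s10 s9-0->s11 s9-1->s12 s10-0->s13 s10-1->s14 s11-0->s7 s11-1->s8 s12-0->s9 s12-1->s10 s13-0->s11 s13-1->s12 s14-0->s13 s14-1->s14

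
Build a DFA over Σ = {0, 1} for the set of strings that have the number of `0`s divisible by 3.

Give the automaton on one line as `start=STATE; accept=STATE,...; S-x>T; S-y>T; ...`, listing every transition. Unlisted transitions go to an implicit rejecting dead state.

Keep the running count of `0`s modulo 3: each `0` advances along the cycle q0 → q1 → q2 → q0 while other symbols loop. Accept at q0.
With 3 states:
        0   1  
>* q0   q1  q0 
   q1   q2  q1 
   q2   q0  q2 
(> = start, * = accepting)

start=q0; accept=q0; q0-0>q1; q0-1>q0; q1-0>q2; q1-1>q1; q2-0>q0; q2-1>q2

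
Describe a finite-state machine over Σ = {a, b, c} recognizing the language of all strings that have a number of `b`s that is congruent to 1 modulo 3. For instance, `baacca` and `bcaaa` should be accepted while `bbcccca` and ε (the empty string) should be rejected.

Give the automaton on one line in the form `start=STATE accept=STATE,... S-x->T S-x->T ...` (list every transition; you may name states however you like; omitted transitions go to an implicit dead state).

Keep the running count of `b`s modulo 3: each `b` advances along the cycle q0 → q1 → q2 → q0 while other symbols loop. Accept at q1.
        a   b   c  
>  q0   q0  q1  q0 
 * q1   q1  q2  q1 
   q2   q2  q0  q2 
(> = start, * = accepting)

start=q0 accept=q1 q0-a->q0 q0-b->q1 q0-c->q0 q1-a->q1 q1-b->q2 q1-c->q1 q2-a->q2 q2-b->q0 q2-c->q2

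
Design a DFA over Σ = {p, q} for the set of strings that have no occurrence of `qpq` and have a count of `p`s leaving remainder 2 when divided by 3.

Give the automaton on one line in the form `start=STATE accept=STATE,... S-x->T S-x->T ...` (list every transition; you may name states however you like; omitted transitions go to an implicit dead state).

start=s0 accept=s3,s6,s7 s0-p->s1 s0-q->s2 s1-p->s3 s1-q->s4 s2-p->s5 s2-q->s2 s3-p->s0 s3-q->s6 s4-p->s7 s4-q->s4 s5-p->s3 s5-q->s8 s6-p->s9 s6-q->s6 s7-p->s0 s7-q->s8 s8-p->s8 s8-q->s8 s9-p->s1 s9-q->s8

Handle the two conditions separately and then intersect. The first has 4 states tracking partial matches of the forbidden pattern `qpq`; the second has 3 states tracking the count of `p`s modulo 3. A product state is a pair (one from each), accepting exactly when both do. Equivalent product states are then merged.
A 10-state machine:
        p   q  
>  s0   s1  s2 
   s1   s3  s4 
   s2   s5  s2 
 * s3   s0  s6 
   s4   s7  s4 
   s5   s3  s8 
 * s6   s9  s6 
 * s7   s0  s8 
   s8   s8  s8 
   s9   s1  s8 
(> = start, * = accepting)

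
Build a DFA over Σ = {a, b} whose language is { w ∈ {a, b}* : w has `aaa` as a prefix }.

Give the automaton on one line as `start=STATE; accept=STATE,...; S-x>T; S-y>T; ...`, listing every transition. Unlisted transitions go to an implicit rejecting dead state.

start=q0; accept=q3; q0-a>q1; q0-b>q4; q1-a>q2; q1-b>q4; q2-a>q3; q2-b>q4; q3-a>q3; q3-b>q3; q4-a>q4; q4-b>q4

Check the first 3 symbols one by one: q0 through q2 record how many have matched `aaa` so far; any wrong symbol goes to the dead state q4. After all 3 match we enter the accepting sink q3.
With 5 states:
        a   b  
>  q0   q1  q4 
   q1   q2  q4 
   q2   q3  q4 
 * q3   q3  q3 
   q4   q4  q4 
(> = start, * = accepting)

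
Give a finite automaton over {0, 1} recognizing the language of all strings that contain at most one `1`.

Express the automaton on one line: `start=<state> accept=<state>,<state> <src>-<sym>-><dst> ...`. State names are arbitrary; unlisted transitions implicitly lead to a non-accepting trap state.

Count `1`s, saturating at 2: state s0 means no `1` yet, s1 means one `1` seen, s2 means more than one. Each `1` increments (capped at s2); other symbols loop. Accept from {s0, s1}.
A 3-state machine:
        0   1  
>* s0   s0  s1 
 * s1   s1  s2 
   s2   s2  s2 
(> = start, * = accepting)

start=s0 accept=s0,s1 s0-0->s0 s0-1->s1 s1-0->s1 s1-1->s2 s2-0->s2 s2-1->s2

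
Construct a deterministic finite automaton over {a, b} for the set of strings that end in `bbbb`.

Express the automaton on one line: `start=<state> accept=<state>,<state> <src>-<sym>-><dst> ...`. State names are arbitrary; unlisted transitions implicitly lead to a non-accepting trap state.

Let each state record the length of the longest suffix of the input read so far that is also a prefix of `bbbb`. q1 means the last symbol is `b`; q2 means the last 2 symbols are `bb`; q3 means the last 3 symbols are `bbb`; q4 means the last 4 symbols are `bbbb`. Accept only at q4, where the string currently ends in `bbbb`.
5 states suffice.
        a   b  
>  q0   q0  q1 
   q1   q0  q2 
   q2   q0  q3 
   q3   q0  q4 
 * q4   q0  q4 
(> = start, * = accepting)

start=q0 accept=q4 q0-a->q0 q0-b->q1 q1-a->q0 q1-b->q2 q2-a->q0 q2-b->q3 q3-a->q0 q3-b->q4 q4-a->q0 q4-b->q4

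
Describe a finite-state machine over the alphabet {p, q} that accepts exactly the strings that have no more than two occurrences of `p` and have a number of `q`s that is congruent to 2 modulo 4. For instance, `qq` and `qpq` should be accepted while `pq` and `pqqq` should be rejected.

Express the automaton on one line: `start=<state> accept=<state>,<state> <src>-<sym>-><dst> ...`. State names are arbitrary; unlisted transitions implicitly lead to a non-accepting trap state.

start=S0 accept=S5,S8,S11 S0-p->S1 S0-q->S2 S1-p->S3 S1-q->S4 S2-p->S4 S2-q->S5 S3-p->S6 S3-q->S7 S4-p->S7 S4-q->S8 S5-p->S8 S5-q->S9 S6-p->S6 S6-q->S10 S7-p->S10 S7-q->S11 S8-p->S11 S8-q->S12 S9-p->S12 S9-q->S0 S10-p->S10 S10-q->S13 S11-p->S13 S11-q->S14 S12-p->S14 S12-q->S1 S13-p->S13 S13-q->S15 S14-p->S15 S14-q->S3 S15-p->S15 S15-q->S6

Run two small machines in parallel and take their product. The first has 4 states tracking the count of `p`s, saturating at 3; the second has 4 states tracking the count of `q`s modulo 4. A product state is a pair (one from each), accepting exactly when both do.
          p    q  
>  S0     S1   S2 
   S1     S3   S4 
   S2     S4   S5 
   S3     S6   S7 
   S4     S7   S8 
 * S5     S8   S9 
   S6     S6  S10 
   S7    S10  S11 
 * S8    S11  S12 
   S9    S12   S0 
   S10   S10  S13 
 * S11   S13  S14 
   S12   S14   S1 
   S13   S13  S15 
   S14   S15   S3 
   S15   S15   S6 
(> = start, * = accepting)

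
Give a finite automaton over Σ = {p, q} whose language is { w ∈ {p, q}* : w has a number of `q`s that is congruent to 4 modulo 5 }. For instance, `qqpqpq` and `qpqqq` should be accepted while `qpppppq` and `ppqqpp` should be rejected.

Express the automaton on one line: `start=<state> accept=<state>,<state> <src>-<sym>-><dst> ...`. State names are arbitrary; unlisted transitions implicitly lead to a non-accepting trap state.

Keep the running count of `q`s modulo 5: each `q` advances along the cycle S0 → S1 → S2 → S3 → S4 → S0 while other symbols loop. Accept at S4.
With 5 states:
        p   q  
>  S0   S0  S1 
   S1   S1  S2 
   S2   S2  S3 
   S3   S3  S4 
 * S4   S4  S0 
(> = start, * = accepting)

start=S0 accept=S4 S0-p->S0 S0-q->S1 S1-p->S1 S1-q->S2 S2-p->S2 S2-q->S3 S3-p->S3 S3-q->S4 S4-p->S4 S4-q->S0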